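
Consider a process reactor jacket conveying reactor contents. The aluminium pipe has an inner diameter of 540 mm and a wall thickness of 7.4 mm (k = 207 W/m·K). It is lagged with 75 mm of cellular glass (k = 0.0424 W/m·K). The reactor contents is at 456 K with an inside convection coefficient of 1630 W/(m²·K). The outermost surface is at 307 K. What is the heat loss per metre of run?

q′ ≈ 166 W/m

Radial resistances (cylindrical: R_cond = ln(r_o/r_i)/(2πkL), R_conv = 1/(h·2πrL)):
R_inner film = 1/(h_i·2πr₁L) = 1/(1630×2π×0.27×1) = 3.616×10^-4 K/W
R_aluminium pipe wall = ln(277.4/270)/(2π×207×1) = 2.079×10^-5 K/W
R_cellular glass = ln(352.4/277.4)/(2π×0.0424×1) = 0.8983 K/W
R_total = 0.8987 K/W
Q = ΔT/R_total = 149/0.8987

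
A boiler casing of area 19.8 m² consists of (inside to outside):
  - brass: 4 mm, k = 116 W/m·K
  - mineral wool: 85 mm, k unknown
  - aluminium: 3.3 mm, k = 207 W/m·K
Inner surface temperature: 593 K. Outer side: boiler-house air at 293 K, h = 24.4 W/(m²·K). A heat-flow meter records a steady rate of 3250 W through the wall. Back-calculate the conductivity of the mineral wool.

Using the resistance-network approach (series):
R_brass = L/(kA) = 0.004/(116×19.8) = 1.742×10^-6 K/W
R_aluminium = L/(kA) = 0.0033/(207×19.8) = 8.052×10^-7 K/W
R_outer film = 1/(h_o·A) = 1/(24.4×19.8) = 0.00207 K/W
Sum of known resistances R_other = 0.002072 K/W
Total R = ΔT/Q = 300/3250 = 0.09231 K/W
R_mineral wool = R_total − R_other = 0.09024 K/W
k = L/(R·A) = 0.085/(0.09024×19.8)

k ≈ 0.0476 W/(m·K)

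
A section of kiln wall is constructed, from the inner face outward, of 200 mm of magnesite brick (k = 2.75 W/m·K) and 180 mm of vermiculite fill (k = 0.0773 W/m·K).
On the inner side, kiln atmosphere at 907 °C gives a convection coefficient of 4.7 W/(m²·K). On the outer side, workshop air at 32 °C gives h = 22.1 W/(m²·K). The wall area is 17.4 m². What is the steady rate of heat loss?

Series thermal resistances:
R_inner film = 1/(h_i·A) = 1/(4.7×17.4) = 0.01223 K/W
R_magnesite brick = L/(kA) = 0.2/(2.75×17.4) = 0.00418 K/W
R_vermiculite fill = L/(kA) = 0.18/(0.0773×17.4) = 0.1338 K/W
R_outer film = 1/(h_o·A) = 1/(22.1×17.4) = 0.002601 K/W
R_total = 0.1528 K/W
Q = ΔT / R_total = 875 / 0.1528

Q ≈ 5730 W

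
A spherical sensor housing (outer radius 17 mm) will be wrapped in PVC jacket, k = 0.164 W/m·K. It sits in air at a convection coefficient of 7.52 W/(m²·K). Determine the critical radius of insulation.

r_cr ≈ 43.6 mm

For a sphere r_cr = 2k/h = 2×0.164/7.52
r_cr = 43.6 mm; since the bare radius (17 mm) is below r_cr, adding a thin layer of insulation will *increase* heat loss.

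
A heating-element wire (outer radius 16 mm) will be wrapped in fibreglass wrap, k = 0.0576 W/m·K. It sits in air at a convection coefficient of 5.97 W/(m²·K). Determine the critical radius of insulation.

r_cr ≈ 9.65 mm

For a cylinder r_cr = k/h = 0.0576/5.97
r_cr = 9.65 mm; since the bare radius (16 mm) is above r_cr, any added insulation will reduce heat loss.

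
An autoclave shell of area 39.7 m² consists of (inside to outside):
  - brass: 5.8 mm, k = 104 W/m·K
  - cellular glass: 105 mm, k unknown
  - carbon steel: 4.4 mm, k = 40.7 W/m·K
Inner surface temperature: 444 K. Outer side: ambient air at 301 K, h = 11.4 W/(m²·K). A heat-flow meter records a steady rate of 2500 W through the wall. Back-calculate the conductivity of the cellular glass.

k ≈ 0.0481 W/(m·K)

Series thermal resistances:
R_brass = L/(kA) = 0.0058/(104×39.7) = 1.405×10^-6 K/W
R_carbon steel = L/(kA) = 0.0044/(40.7×39.7) = 2.723×10^-6 K/W
R_outer film = 1/(h_o·A) = 1/(11.4×39.7) = 0.00221 K/W
Sum of known resistances R_other = 0.002214 K/W
Total R = ΔT/Q = 143/2500 = 0.0572 K/W
R_cellular glass = R_total − R_other = 0.05499 K/W
k = L/(R·A) = 0.105/(0.05499×39.7)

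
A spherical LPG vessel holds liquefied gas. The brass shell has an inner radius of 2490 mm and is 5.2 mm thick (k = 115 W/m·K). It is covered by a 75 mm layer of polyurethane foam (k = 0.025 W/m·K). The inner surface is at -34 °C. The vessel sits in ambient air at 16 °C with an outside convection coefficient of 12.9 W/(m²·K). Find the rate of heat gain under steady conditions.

Radial (spherical) resistances in series:
R_brass shell = (1/2.49 − 1/2.4952)/(4π×115) = 5.791×10^-7 K/W
R_polyurethane foam = (1/2.4952 − 1/2.5702)/(4π×0.025) = 0.03723 K/W
R_outer film = 1/(h·4πr_o²) = 1/(12.9×4π×2.5702²) = 9.338×10^-4 K/W
R_total = 0.03816 K/W
Q = ΔT/R_total = 50/0.03816

Q ≈ 1310 W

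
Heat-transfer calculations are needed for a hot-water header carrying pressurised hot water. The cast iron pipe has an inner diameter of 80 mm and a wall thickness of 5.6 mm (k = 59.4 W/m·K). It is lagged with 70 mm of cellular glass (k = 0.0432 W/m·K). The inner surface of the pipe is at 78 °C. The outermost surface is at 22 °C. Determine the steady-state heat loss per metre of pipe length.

Cylindrical conduction, so R = ln(r₂/r₁)/(2πkL) per layer, in series:
R_cast iron pipe wall = ln(45.6/40)/(2π×59.4×1) = 3.511×10^-4 K/W
R_cellular glass = ln(115.6/45.6)/(2π×0.0432×1) = 3.427 K/W
R_total = 3.427 K/W
Q = ΔT/R_total = 56/3.427

q′ ≈ 16.3 W/m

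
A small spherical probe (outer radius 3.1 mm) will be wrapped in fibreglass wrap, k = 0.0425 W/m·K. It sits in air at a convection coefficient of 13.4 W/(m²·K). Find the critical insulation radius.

For a sphere r_cr = 2k/h = 2×0.0425/13.4
r_cr = 6.34 mm; since the bare radius (3.1 mm) is below r_cr, adding a thin layer of insulation will *increase* heat loss.

r_cr ≈ 6.34 mm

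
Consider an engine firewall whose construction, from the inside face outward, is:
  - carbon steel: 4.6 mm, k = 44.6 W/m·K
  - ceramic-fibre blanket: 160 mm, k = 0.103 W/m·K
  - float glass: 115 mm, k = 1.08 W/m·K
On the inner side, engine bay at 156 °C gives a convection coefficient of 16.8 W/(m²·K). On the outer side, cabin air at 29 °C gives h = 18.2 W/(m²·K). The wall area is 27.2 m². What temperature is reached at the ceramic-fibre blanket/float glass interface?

T ≈ 40.6 °C

Thermal resistances in series:
R_inner film = 1/(h_i·A) = 1/(16.8×27.2) = 0.002188 K/W
R_carbon steel = L/(kA) = 0.0046/(44.6×27.2) = 3.792×10^-6 K/W
R_ceramic-fibre blanket = L/(kA) = 0.16/(0.103×27.2) = 0.05711 K/W
R_float glass = L/(kA) = 0.115/(1.08×27.2) = 0.003915 K/W
R_outer film = 1/(h_o·A) = 1/(18.2×27.2) = 0.00202 K/W
R_total = 0.06524 K/W;  Q = ΔT/R_total = 127/0.06524 = 1947 W
T_interface = T_inner − Q·ΣR(inner→interface) = 156 − 1950×0.0593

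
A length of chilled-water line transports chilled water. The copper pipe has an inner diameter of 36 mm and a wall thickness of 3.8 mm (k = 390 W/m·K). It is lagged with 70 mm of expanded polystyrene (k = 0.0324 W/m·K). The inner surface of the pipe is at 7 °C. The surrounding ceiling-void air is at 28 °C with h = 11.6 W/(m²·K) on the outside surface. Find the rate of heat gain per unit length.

For a radial system each layer contributes R = ln(r_out/r_in)/(2πkL); films add R = 1/(hA).
R_copper pipe wall = ln(21.8/18)/(2π×390×1) = 7.816×10^-5 K/W
R_expanded polystyrene = ln(91.8/21.8)/(2π×0.0324×1) = 7.062 K/W
R_outer film = 1/(h_o·2πr_oL) = 1/(11.6×2π×0.0918×1) = 0.1495 K/W
R_total = 7.212 K/W
Q = ΔT/R_total = 21/7.212

q′ ≈ 2.91 W/m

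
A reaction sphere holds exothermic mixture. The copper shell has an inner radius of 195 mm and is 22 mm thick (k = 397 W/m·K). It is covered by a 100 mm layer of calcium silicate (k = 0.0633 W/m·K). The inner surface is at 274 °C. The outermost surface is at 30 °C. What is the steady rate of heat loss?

For a spherical shell R = (1/r₁ − 1/r₂)/(4πk); film R = 1/(h·4πr²). In series:
R_copper shell = (1/0.195 − 1/0.217)/(4π×397) = 1.042×10^-4 K/W
R_calcium silicate = (1/0.217 − 1/0.317)/(4π×0.0633) = 1.828 K/W
R_total = 1.828 K/W
Q = ΔT/R_total = 244/1.828

Q ≈ 134 W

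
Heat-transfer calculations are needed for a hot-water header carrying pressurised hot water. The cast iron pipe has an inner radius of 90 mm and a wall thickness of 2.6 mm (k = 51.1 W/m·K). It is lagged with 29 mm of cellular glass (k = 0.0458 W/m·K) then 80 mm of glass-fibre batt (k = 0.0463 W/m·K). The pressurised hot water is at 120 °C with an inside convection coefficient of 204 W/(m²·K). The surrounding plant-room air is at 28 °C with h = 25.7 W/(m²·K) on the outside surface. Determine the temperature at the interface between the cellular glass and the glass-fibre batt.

Per-layer cylindrical resistances, series-summed:
R_inner film = 1/(h_i·2πr₁L) = 1/(204×2π×0.09×1) = 0.008669 K/W
R_cast iron pipe wall = ln(92.6/90)/(2π×51.1×1) = 8.87×10^-5 K/W
R_cellular glass = ln(121.6/92.6)/(2π×0.0458×1) = 0.9468 K/W
R_glass-fibre batt = ln(201.6/121.6)/(2π×0.0463×1) = 1.738 K/W
R_outer film = 1/(h_o·2πr_oL) = 1/(25.7×2π×0.2016×1) = 0.03072 K/W
R_total = 2.724 K/W
Q = ΔT/R_total = 92/2.724
Q = 33.8 W/m
T_interface = T_inner − Q·ΣR(inner→interface) = 120 − 33.8×0.9555

T ≈ 87.7 °C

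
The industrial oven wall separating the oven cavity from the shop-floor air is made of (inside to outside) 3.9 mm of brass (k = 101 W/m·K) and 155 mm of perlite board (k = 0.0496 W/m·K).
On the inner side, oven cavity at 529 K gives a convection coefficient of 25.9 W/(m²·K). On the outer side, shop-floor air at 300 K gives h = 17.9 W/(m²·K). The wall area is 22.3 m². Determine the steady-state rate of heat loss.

Q ≈ 1590 W

Thermal resistances in series:
R_inner film = 1/(h_i·A) = 1/(25.9×22.3) = 0.001731 K/W
R_brass = L/(kA) = 0.0039/(101×22.3) = 1.732×10^-6 K/W
R_perlite board = L/(kA) = 0.155/(0.0496×22.3) = 0.1401 K/W
R_outer film = 1/(h_o·A) = 1/(17.9×22.3) = 0.002505 K/W
R_total = 0.1444 K/W
Q = ΔT / R_total = 229 / 0.1444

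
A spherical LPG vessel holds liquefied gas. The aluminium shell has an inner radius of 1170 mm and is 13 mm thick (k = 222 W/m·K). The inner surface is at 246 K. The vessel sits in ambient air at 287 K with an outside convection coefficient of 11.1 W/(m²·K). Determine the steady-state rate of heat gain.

Q ≈ 8000 W

Each spherical layer contributes R = (1/r_i − 1/r_o)/(4πk):
R_aluminium shell = (1/1.17 − 1/1.183)/(4π×222) = 3.367×10^-6 K/W
R_outer film = 1/(h·4πr_o²) = 1/(11.1×4π×1.183²) = 0.005123 K/W
R_total = 0.005126 K/W
Q = ΔT/R_total = 41/0.005126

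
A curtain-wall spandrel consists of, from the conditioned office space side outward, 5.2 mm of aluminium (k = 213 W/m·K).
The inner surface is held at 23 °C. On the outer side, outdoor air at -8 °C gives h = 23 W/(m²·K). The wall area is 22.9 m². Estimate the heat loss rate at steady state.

Series thermal resistances:
R_aluminium = L/(kA) = 0.0052/(213×22.9) = 1.066×10^-6 K/W
R_outer film = 1/(h_o·A) = 1/(23×22.9) = 0.001899 K/W
R_total = 0.0019 K/W
Q = ΔT / R_total = 31 / 0.0019

Q ≈ 16300 W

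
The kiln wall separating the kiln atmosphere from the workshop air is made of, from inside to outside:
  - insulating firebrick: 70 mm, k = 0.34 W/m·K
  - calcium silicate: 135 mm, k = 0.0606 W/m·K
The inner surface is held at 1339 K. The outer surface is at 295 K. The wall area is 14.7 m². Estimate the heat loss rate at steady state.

Q ≈ 6310 W

Using the resistance-network approach (series):
R_insulating firebrick = L/(kA) = 0.07/(0.34×14.7) = 0.01401 K/W
R_calcium silicate = L/(kA) = 0.135/(0.0606×14.7) = 0.1515 K/W
R_total = 0.1656 K/W
Q = ΔT / R_total = 1044 / 0.1656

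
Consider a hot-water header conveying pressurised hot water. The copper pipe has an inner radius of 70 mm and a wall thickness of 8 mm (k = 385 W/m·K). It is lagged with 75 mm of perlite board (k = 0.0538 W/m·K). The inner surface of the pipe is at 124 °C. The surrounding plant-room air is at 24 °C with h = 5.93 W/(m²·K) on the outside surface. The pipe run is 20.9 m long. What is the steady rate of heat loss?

Q ≈ 964 W

Cylindrical conduction, so R = ln(r₂/r₁)/(2πkL) per layer, in series:
R_copper pipe wall = ln(78/70)/(2π×385×20.9) = 2.14×10^-6 K/W
R_perlite board = ln(153/78)/(2π×0.0538×20.9) = 0.09536 K/W
R_outer film = 1/(h_o·2πr_oL) = 1/(5.93×2π×0.153×20.9) = 0.008393 K/W
R_total = 0.1038 K/W
Q = ΔT/R_total = 100/0.1038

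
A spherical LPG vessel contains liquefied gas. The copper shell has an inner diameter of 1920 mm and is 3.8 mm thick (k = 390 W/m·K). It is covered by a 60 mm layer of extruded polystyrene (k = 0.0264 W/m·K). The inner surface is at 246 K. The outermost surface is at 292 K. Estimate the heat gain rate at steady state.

Each spherical layer contributes R = (1/r_i − 1/r_o)/(4πk):
R_copper shell = (1/0.96 − 1/0.9638)/(4π×390) = 8.38×10^-7 K/W
R_extruded polystyrene = (1/0.9638 − 1/1.0238)/(4π×0.0264) = 0.1833 K/W
R_total = 0.1833 K/W
Q = ΔT/R_total = 46/0.1833

Q ≈ 251 W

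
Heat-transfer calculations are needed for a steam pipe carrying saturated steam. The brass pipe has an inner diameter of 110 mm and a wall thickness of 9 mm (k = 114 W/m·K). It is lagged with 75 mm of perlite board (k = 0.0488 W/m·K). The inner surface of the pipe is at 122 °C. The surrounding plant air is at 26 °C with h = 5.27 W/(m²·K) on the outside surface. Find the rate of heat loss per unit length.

For a radial system each layer contributes R = ln(r_out/r_in)/(2πkL); films add R = 1/(hA).
R_brass pipe wall = ln(64/55)/(2π×114×1) = 2.116×10^-4 K/W
R_perlite board = ln(139/64)/(2π×0.0488×1) = 2.529 K/W
R_outer film = 1/(h_o·2πr_oL) = 1/(5.27×2π×0.139×1) = 0.2173 K/W
R_total = 2.747 K/W
Q = ΔT/R_total = 96/2.747

q′ ≈ 34.9 W/m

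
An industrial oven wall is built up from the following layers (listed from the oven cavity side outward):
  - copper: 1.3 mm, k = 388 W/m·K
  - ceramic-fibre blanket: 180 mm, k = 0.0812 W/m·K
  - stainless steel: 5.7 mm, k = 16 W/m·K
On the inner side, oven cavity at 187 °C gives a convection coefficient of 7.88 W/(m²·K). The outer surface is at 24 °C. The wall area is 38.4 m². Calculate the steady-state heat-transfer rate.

Treating each layer as a thermal resistance in series:
R_inner film = 1/(h_i·A) = 1/(7.88×38.4) = 0.003305 K/W
R_copper = L/(kA) = 0.0013/(388×38.4) = 8.725×10^-8 K/W
R_ceramic-fibre blanket = L/(kA) = 0.18/(0.0812×38.4) = 0.05773 K/W
R_stainless steel = L/(kA) = 0.0057/(16×38.4) = 9.277×10^-6 K/W
R_total = 0.06104 K/W
Q = ΔT / R_total = 163 / 0.06104

Q ≈ 2670 W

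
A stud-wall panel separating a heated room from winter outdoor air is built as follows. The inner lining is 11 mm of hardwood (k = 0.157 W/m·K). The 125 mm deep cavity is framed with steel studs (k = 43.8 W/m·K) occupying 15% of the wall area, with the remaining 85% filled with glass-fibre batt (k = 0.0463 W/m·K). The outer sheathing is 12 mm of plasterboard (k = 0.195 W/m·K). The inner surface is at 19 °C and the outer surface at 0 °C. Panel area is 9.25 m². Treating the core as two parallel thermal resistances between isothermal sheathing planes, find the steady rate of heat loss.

Sheathing layers in series; stud and cavity paths in parallel between them.
R_inner = 0.011/(0.157×9.25) = 0.007574 K/W
R_stud  = 0.125/(43.8×0.15×9.25) = 0.002057 K/W
R_cav   = 0.125/(0.0463×0.85×9.25) = 0.3434 K/W
1/R_core = 1/R_stud + 1/R_cav → R_core = 0.002045 K/W
R_outer = 0.012/(0.195×9.25) = 0.006653 K/W
R_total = 0.01627 K/W
Q = ΔT/R_total = 19/0.01627

Q ≈ 1170 W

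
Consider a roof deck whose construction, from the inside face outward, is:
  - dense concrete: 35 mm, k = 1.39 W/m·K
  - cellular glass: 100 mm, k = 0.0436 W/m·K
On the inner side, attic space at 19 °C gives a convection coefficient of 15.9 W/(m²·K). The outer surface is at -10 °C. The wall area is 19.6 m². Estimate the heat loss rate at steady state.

Series thermal resistances:
R_inner film = 1/(h_i·A) = 1/(15.9×19.6) = 0.003209 K/W
R_dense concrete = L/(kA) = 0.035/(1.39×19.6) = 0.001285 K/W
R_cellular glass = L/(kA) = 0.1/(0.0436×19.6) = 0.117 K/W
R_total = 0.1215 K/W
Q = ΔT / R_total = 29 / 0.1215

Q ≈ 239 W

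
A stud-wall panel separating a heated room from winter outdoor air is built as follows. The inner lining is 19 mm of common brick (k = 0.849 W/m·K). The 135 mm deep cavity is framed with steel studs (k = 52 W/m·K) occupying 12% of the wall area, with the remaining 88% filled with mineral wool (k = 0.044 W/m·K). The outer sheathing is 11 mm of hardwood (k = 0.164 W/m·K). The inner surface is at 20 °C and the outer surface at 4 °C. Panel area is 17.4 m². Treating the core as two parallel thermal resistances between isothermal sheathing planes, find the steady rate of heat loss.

Sheathing layers in series; stud and cavity paths in parallel between them.
R_inner = 0.019/(0.849×17.4) = 0.001286 K/W
R_stud  = 0.135/(52×0.12×17.4) = 0.001243 K/W
R_cav   = 0.135/(0.044×0.88×17.4) = 0.2004 K/W
1/R_core = 1/R_stud + 1/R_cav → R_core = 0.001236 K/W
R_outer = 0.011/(0.164×17.4) = 0.003855 K/W
R_total = 0.006377 K/W
Q = ΔT/R_total = 16/0.006377

Q ≈ 2510 W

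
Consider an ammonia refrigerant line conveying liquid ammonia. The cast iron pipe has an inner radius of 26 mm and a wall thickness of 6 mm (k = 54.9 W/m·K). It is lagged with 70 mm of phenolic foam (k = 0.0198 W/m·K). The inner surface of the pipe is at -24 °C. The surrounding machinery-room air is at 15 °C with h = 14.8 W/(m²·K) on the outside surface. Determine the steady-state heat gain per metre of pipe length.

q′ ≈ 4.14 W/m

Treating each annulus and film as a series resistance:
R_cast iron pipe wall = ln(32/26)/(2π×54.9×1) = 6.019×10^-4 K/W
R_phenolic foam = ln(102/32)/(2π×0.0198×1) = 9.318 K/W
R_outer film = 1/(h_o·2πr_oL) = 1/(14.8×2π×0.102×1) = 0.1054 K/W
R_total = 9.424 K/W
Q = ΔT/R_total = 39/9.424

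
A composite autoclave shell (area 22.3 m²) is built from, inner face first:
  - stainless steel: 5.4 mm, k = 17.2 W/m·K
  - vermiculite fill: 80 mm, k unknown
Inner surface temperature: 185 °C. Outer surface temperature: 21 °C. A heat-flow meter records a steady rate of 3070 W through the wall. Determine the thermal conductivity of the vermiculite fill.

k ≈ 0.0672 W/(m·K)

Using the resistance-network approach (series):
R_stainless steel = L/(kA) = 0.0054/(17.2×22.3) = 1.408×10^-5 K/W
Sum of known resistances R_other = 1.408×10^-5 K/W
Total R = ΔT/Q = 164/3070 = 0.05342 K/W
R_vermiculite fill = R_total − R_other = 0.05341 K/W
k = L/(R·A) = 0.08/(0.05341×22.3)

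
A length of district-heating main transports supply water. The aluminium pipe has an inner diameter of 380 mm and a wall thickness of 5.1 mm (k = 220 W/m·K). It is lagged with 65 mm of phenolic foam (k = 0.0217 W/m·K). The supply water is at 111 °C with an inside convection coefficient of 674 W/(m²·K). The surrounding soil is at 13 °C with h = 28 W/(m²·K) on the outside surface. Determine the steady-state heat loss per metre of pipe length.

q′ ≈ 46 W/m

Cylindrical conduction, so R = ln(r₂/r₁)/(2πkL) per layer, in series:
R_inner film = 1/(h_i·2πr₁L) = 1/(674×2π×0.19×1) = 0.001243 K/W
R_aluminium pipe wall = ln(195.1/190)/(2π×220×1) = 1.916×10^-5 K/W
R_phenolic foam = ln(260.1/195.1)/(2π×0.0217×1) = 2.109 K/W
R_outer film = 1/(h_o·2πr_oL) = 1/(28×2π×0.2601×1) = 0.02185 K/W
R_total = 2.132 K/W
Q = ΔT/R_total = 98/2.132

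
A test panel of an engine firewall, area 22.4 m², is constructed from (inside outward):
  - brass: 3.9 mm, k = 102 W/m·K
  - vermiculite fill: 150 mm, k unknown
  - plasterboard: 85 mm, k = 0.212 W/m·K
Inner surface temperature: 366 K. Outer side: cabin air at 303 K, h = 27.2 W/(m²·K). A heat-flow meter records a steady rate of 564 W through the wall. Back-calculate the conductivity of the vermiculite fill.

k ≈ 0.0727 W/(m·K)

Using the resistance-network approach (series):
R_brass = L/(kA) = 0.0039/(102×22.4) = 1.707×10^-6 K/W
R_plasterboard = L/(kA) = 0.085/(0.212×22.4) = 0.0179 K/W
R_outer film = 1/(h_o·A) = 1/(27.2×22.4) = 0.001641 K/W
Sum of known resistances R_other = 0.01954 K/W
Total R = ΔT/Q = 63/564 = 0.1117 K/W
R_vermiculite fill = R_total − R_other = 0.09216 K/W
k = L/(R·A) = 0.15/(0.09216×22.4)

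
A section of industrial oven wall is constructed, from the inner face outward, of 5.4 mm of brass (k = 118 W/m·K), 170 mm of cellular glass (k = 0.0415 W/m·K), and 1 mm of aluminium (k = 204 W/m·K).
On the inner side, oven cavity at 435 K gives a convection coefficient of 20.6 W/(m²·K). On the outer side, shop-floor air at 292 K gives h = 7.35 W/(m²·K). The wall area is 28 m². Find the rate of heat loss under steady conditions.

Q ≈ 935 W

Model the wall as resistances in series:
R_inner film = 1/(h_i·A) = 1/(20.6×28) = 0.001734 K/W
R_brass = L/(kA) = 0.0054/(118×28) = 1.634×10^-6 K/W
R_cellular glass = L/(kA) = 0.17/(0.0415×28) = 0.1463 K/W
R_aluminium = L/(kA) = 0.001/(204×28) = 1.751×10^-7 K/W
R_outer film = 1/(h_o·A) = 1/(7.35×28) = 0.004859 K/W
R_total = 0.1529 K/W
Q = ΔT / R_total = 143 / 0.1529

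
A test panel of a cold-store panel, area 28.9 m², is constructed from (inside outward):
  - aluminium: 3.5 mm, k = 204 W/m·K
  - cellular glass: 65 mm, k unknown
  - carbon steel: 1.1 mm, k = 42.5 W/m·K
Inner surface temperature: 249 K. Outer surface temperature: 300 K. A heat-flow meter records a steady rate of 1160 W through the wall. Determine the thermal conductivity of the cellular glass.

k ≈ 0.0512 W/(m·K)

Model the wall as resistances in series:
R_aluminium = L/(kA) = 0.0035/(204×28.9) = 5.937×10^-7 K/W
R_carbon steel = L/(kA) = 0.0011/(42.5×28.9) = 8.956×10^-7 K/W
Sum of known resistances R_other = 1.489×10^-6 K/W
Total R = ΔT/Q = 51/1160 = 0.04397 K/W
R_cellular glass = R_total − R_other = 0.04396 K/W
k = L/(R·A) = 0.065/(0.04396×28.9)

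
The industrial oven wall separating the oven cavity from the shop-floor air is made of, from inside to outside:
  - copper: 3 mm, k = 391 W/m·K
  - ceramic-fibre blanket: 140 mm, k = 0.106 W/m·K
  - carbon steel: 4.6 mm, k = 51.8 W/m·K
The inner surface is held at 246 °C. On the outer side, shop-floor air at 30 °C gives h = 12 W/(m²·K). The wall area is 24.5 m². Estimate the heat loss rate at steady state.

Model the wall as resistances in series:
R_copper = L/(kA) = 0.003/(391×24.5) = 3.132×10^-7 K/W
R_ceramic-fibre blanket = L/(kA) = 0.14/(0.106×24.5) = 0.05391 K/W
R_carbon steel = L/(kA) = 0.0046/(51.8×24.5) = 3.625×10^-6 K/W
R_outer film = 1/(h_o·A) = 1/(12×24.5) = 0.003401 K/W
R_total = 0.05731 K/W
Q = ΔT / R_total = 216 / 0.05731

Q ≈ 3770 W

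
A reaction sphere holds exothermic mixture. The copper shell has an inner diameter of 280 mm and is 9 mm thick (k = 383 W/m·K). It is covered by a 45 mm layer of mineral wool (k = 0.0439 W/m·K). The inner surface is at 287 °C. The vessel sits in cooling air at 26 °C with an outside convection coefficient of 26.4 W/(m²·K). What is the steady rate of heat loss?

Spherical conduction: R = (1/r_in − 1/r_out)/(4πk) per layer; series-sum.
R_copper shell = (1/0.14 − 1/0.149)/(4π×383) = 8.964×10^-5 K/W
R_mineral wool = (1/0.149 − 1/0.194)/(4π×0.0439) = 2.822 K/W
R_outer film = 1/(h·4πr_o²) = 1/(26.4×4π×0.194²) = 0.08009 K/W
R_total = 2.902 K/W
Q = ΔT/R_total = 261/2.902

Q ≈ 89.9 W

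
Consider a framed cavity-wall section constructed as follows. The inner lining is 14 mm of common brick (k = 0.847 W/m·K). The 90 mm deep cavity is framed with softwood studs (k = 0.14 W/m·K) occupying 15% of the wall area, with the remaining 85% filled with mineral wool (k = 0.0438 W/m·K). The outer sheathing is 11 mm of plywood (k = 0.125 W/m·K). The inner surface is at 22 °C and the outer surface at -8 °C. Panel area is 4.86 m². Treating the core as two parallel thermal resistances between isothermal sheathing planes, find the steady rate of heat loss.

Sheathing layers in series; stud and cavity paths in parallel between them.
R_inner = 0.014/(0.847×4.86) = 0.003401 K/W
R_stud  = 0.09/(0.14×0.15×4.86) = 0.8818 K/W
R_cav   = 0.09/(0.0438×0.85×4.86) = 0.4974 K/W
1/R_core = 1/R_stud + 1/R_cav → R_core = 0.318 K/W
R_outer = 0.011/(0.125×4.86) = 0.01811 K/W
R_total = 0.3395 K/W
Q = ΔT/R_total = 30/0.3395

Q ≈ 88.4 W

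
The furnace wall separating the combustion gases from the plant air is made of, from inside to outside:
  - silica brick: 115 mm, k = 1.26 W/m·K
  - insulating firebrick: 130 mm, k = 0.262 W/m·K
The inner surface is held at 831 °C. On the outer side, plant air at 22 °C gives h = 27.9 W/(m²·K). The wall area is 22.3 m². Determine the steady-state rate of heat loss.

Q ≈ 28900 W

Model the wall as resistances in series:
R_silica brick = L/(kA) = 0.115/(1.26×22.3) = 0.004093 K/W
R_insulating firebrick = L/(kA) = 0.13/(0.262×22.3) = 0.02225 K/W
R_outer film = 1/(h_o·A) = 1/(27.9×22.3) = 0.001607 K/W
R_total = 0.02795 K/W
Q = ΔT / R_total = 809 / 0.02795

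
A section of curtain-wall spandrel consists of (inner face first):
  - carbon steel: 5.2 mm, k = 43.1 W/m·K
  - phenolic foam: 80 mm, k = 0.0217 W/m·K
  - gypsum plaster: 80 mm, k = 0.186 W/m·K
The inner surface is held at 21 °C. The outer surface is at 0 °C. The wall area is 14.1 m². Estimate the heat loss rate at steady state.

Q ≈ 71.9 W

Treating each layer as a thermal resistance in series:
R_carbon steel = L/(kA) = 0.0052/(43.1×14.1) = 8.557×10^-6 K/W
R_phenolic foam = L/(kA) = 0.08/(0.0217×14.1) = 0.2615 K/W
R_gypsum plaster = L/(kA) = 0.08/(0.186×14.1) = 0.0305 K/W
R_total = 0.292 K/W
Q = ΔT / R_total = 21 / 0.292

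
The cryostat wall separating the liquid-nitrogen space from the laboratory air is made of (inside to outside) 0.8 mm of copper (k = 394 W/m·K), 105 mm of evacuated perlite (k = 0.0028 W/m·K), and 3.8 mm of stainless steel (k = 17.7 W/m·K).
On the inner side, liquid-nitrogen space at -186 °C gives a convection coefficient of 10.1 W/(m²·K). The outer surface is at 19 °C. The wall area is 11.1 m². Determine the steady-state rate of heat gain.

Thermal resistances in series:
R_inner film = 1/(h_i·A) = 1/(10.1×11.1) = 0.00892 K/W
R_copper = L/(kA) = 0.0008/(394×11.1) = 1.829×10^-7 K/W
R_evacuated perlite = L/(kA) = 0.105/(0.0028×11.1) = 3.378 K/W
R_stainless steel = L/(kA) = 0.0038/(17.7×11.1) = 1.934×10^-5 K/W
R_total = 3.387 K/W
Q = ΔT / R_total = 205 / 3.387

Q ≈ 60.5 W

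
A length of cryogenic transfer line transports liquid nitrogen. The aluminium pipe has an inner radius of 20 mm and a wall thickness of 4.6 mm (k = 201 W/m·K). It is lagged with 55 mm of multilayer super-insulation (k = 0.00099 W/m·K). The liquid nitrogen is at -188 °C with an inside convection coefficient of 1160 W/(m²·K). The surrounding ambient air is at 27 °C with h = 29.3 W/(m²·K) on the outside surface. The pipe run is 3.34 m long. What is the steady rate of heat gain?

Q ≈ 3.8 W

Per-layer cylindrical resistances, series-summed:
R_inner film = 1/(h_i·2πr₁L) = 1/(1160×2π×0.02×3.34) = 0.002054 K/W
R_aluminium pipe wall = ln(24.6/20)/(2π×201×3.34) = 4.908×10^-5 K/W
R_multilayer super-insulation = ln(79.6/24.6)/(2π×0.00099×3.34) = 56.52 K/W
R_outer film = 1/(h_o·2πr_oL) = 1/(29.3×2π×0.0796×3.34) = 0.02043 K/W
R_total = 56.54 K/W
Q = ΔT/R_total = 215/56.54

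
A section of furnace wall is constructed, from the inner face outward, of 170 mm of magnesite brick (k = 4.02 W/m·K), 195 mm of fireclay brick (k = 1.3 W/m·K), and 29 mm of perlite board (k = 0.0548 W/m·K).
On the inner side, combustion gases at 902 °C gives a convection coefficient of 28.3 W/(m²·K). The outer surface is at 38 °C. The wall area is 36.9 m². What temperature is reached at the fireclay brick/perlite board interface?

Treating each layer as a thermal resistance in series:
R_inner film = 1/(h_i·A) = 1/(28.3×36.9) = 9.576×10^-4 K/W
R_magnesite brick = L/(kA) = 0.17/(4.02×36.9) = 0.001146 K/W
R_fireclay brick = L/(kA) = 0.195/(1.3×36.9) = 0.004065 K/W
R_perlite board = L/(kA) = 0.029/(0.0548×36.9) = 0.01434 K/W
R_total = 0.02051 K/W;  Q = ΔT/R_total = 864/0.02051 = 42130 W
T_interface = T_inner − Q·ΣR(inner→interface) = 902 − 42100×0.006169

T ≈ 642 °C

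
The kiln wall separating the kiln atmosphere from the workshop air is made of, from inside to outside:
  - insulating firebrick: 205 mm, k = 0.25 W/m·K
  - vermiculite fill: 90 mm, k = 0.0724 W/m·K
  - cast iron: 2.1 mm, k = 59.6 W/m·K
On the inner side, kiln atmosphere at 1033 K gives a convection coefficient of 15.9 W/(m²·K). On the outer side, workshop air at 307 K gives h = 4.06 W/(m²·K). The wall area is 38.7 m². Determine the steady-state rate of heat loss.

Model the wall as resistances in series:
R_inner film = 1/(h_i·A) = 1/(15.9×38.7) = 0.001625 K/W
R_insulating firebrick = L/(kA) = 0.205/(0.25×38.7) = 0.02119 K/W
R_vermiculite fill = L/(kA) = 0.09/(0.0724×38.7) = 0.03212 K/W
R_cast iron = L/(kA) = 0.0021/(59.6×38.7) = 9.105×10^-7 K/W
R_outer film = 1/(h_o·A) = 1/(4.06×38.7) = 0.006364 K/W
R_total = 0.0613 K/W
Q = ΔT / R_total = 726 / 0.0613

Q ≈ 11800 W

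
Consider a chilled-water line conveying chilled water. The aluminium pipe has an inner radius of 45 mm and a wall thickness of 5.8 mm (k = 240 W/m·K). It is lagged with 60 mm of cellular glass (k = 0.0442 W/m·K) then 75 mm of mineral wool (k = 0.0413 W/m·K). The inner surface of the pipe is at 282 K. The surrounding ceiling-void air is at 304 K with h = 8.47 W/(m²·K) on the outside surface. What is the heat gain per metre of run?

For a radial system each layer contributes R = ln(r_out/r_in)/(2πkL); films add R = 1/(hA).
R_aluminium pipe wall = ln(50.8/45)/(2π×240×1) = 8.04×10^-5 K/W
R_cellular glass = ln(110.8/50.8)/(2π×0.0442×1) = 2.808 K/W
R_mineral wool = ln(185.8/110.8)/(2π×0.0413×1) = 1.992 K/W
R_outer film = 1/(h_o·2πr_oL) = 1/(8.47×2π×0.1858×1) = 0.1011 K/W
R_total = 4.901 K/W
Q = ΔT/R_total = 22/4.901

q′ ≈ 4.49 W/m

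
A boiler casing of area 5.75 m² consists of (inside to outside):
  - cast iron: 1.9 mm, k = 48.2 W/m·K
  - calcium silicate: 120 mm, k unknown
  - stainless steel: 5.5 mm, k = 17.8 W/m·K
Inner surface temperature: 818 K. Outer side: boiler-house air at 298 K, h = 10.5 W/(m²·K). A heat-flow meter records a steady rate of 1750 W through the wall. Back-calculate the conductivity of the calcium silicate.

k ≈ 0.0744 W/(m·K)

Series thermal resistances:
R_cast iron = L/(kA) = 0.0019/(48.2×5.75) = 6.855×10^-6 K/W
R_stainless steel = L/(kA) = 0.0055/(17.8×5.75) = 5.374×10^-5 K/W
R_outer film = 1/(h_o·A) = 1/(10.5×5.75) = 0.01656 K/W
Sum of known resistances R_other = 0.01662 K/W
Total R = ΔT/Q = 520/1750 = 0.2971 K/W
R_calcium silicate = R_total − R_other = 0.2805 K/W
k = L/(R·A) = 0.12/(0.2805×5.75)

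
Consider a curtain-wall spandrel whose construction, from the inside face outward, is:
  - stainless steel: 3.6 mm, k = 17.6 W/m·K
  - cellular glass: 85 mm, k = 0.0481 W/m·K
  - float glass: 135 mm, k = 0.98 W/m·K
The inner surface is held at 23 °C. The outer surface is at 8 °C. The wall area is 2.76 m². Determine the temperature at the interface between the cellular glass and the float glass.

Treating each layer as a thermal resistance in series:
R_stainless steel = L/(kA) = 0.0036/(17.6×2.76) = 7.411×10^-5 K/W
R_cellular glass = L/(kA) = 0.085/(0.0481×2.76) = 0.6403 K/W
R_float glass = L/(kA) = 0.135/(0.98×2.76) = 0.04991 K/W
R_total = 0.6903 K/W;  Q = ΔT/R_total = 15/0.6903 = 21.73 W
T_interface = T_inner − Q·ΣR(inner→interface) = 23 − 21.7×0.6403

T ≈ 9.08 °C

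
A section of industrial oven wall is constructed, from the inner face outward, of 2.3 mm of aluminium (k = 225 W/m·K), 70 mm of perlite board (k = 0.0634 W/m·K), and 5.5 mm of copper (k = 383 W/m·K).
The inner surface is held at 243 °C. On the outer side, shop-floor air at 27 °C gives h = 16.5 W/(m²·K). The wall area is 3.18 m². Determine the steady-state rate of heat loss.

Model the wall as resistances in series:
R_aluminium = L/(kA) = 0.0023/(225×3.18) = 3.215×10^-6 K/W
R_perlite board = L/(kA) = 0.07/(0.0634×3.18) = 0.3472 K/W
R_copper = L/(kA) = 0.0055/(383×3.18) = 4.516×10^-6 K/W
R_outer film = 1/(h_o·A) = 1/(16.5×3.18) = 0.01906 K/W
R_total = 0.3663 K/W
Q = ΔT / R_total = 216 / 0.3663

Q ≈ 590 W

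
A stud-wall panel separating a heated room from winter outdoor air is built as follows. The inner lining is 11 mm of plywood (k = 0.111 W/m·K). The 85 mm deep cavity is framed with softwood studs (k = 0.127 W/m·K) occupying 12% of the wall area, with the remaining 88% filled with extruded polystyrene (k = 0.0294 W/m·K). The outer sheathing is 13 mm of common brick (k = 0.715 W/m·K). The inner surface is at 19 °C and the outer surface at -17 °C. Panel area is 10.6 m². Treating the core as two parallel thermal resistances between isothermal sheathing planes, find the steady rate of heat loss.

Q ≈ 175 W

Sheathing layers in series; stud and cavity paths in parallel between them.
R_inner = 0.011/(0.111×10.6) = 0.009349 K/W
R_stud  = 0.085/(0.127×0.12×10.6) = 0.5262 K/W
R_cav   = 0.085/(0.0294×0.88×10.6) = 0.3099 K/W
1/R_core = 1/R_stud + 1/R_cav → R_core = 0.195 K/W
R_outer = 0.013/(0.715×10.6) = 0.001715 K/W
R_total = 0.2061 K/W
Q = ΔT/R_total = 36/0.2061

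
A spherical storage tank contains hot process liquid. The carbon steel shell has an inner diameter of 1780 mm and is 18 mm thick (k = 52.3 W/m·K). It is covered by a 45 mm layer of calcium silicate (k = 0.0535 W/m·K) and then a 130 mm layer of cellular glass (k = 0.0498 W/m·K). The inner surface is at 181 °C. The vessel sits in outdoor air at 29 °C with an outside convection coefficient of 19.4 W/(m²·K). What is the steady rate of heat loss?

Spherical conduction: R = (1/r_in − 1/r_out)/(4πk) per layer; series-sum.
R_carbon steel shell = (1/0.89 − 1/0.908)/(4π×52.3) = 3.389×10^-5 K/W
R_calcium silicate = (1/0.908 − 1/0.953)/(4π×0.0535) = 0.07735 K/W
R_cellular glass = (1/0.953 − 1/1.083)/(4π×0.0498) = 0.2013 K/W
R_outer film = 1/(h·4πr_o²) = 1/(19.4×4π×1.083²) = 0.003497 K/W
R_total = 0.2822 K/W
Q = ΔT/R_total = 152/0.2822

Q ≈ 539 W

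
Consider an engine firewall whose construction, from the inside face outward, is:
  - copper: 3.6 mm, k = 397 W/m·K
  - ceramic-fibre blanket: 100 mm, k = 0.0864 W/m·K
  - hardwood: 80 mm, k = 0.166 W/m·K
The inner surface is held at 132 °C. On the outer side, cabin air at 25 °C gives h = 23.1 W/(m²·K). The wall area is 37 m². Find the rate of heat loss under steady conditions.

Treating each layer as a thermal resistance in series:
R_copper = L/(kA) = 0.0036/(397×37) = 2.451×10^-7 K/W
R_ceramic-fibre blanket = L/(kA) = 0.1/(0.0864×37) = 0.03128 K/W
R_hardwood = L/(kA) = 0.08/(0.166×37) = 0.01303 K/W
R_outer film = 1/(h_o·A) = 1/(23.1×37) = 0.00117 K/W
R_total = 0.04548 K/W
Q = ΔT / R_total = 107 / 0.04548

Q ≈ 2350 W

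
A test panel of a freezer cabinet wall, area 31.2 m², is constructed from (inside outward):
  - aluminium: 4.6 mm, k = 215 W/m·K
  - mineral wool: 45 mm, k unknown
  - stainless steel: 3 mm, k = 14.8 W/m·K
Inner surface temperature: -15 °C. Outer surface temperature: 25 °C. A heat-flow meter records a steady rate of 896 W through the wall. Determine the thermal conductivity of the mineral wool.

k ≈ 0.0323 W/(m·K)

Thermal resistances in series:
R_aluminium = L/(kA) = 0.0046/(215×31.2) = 6.857×10^-7 K/W
R_stainless steel = L/(kA) = 0.003/(14.8×31.2) = 6.497×10^-6 K/W
Sum of known resistances R_other = 7.183×10^-6 K/W
Total R = ΔT/Q = 40/896 = 0.04464 K/W
R_mineral wool = R_total − R_other = 0.04464 K/W
k = L/(R·A) = 0.045/(0.04464×31.2)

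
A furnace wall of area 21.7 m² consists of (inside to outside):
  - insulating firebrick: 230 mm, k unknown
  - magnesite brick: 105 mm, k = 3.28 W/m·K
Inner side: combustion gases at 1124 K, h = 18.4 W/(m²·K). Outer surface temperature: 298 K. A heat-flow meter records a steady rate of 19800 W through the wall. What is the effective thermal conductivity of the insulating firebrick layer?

k ≈ 0.281 W/(m·K)

Series thermal resistances:
R_inner film = 1/(h_i·A) = 1/(18.4×21.7) = 0.002505 K/W
R_magnesite brick = L/(kA) = 0.105/(3.28×21.7) = 0.001475 K/W
Sum of known resistances R_other = 0.00398 K/W
Total R = ΔT/Q = 826/19800 = 0.04172 K/W
R_insulating firebrick = R_total − R_other = 0.03774 K/W
k = L/(R·A) = 0.23/(0.03774×21.7)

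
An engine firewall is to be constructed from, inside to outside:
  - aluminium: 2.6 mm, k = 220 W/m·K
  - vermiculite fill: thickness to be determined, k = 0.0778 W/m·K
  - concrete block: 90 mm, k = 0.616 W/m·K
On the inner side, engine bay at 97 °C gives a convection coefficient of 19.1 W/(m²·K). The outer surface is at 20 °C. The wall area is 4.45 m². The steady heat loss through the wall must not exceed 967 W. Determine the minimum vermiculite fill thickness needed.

L ≈ 12.1 mm

Thermal resistances in series:
R_inner film = 1/(h_i·A) = 1/(19.1×4.45) = 0.01177 K/W
R_aluminium = L/(kA) = 0.0026/(220×4.45) = 2.656×10^-6 K/W
R_concrete block = L/(kA) = 0.09/(0.616×4.45) = 0.03283 K/W
Sum of the known resistances R_other = 0.0446 K/W
Required total resistance R_tot = ΔT/Q_allow = 77/967 = 0.07963 K/W
R_vermiculite fill = R_tot − R_other = 0.03503 K/W
L = R·k·A = 0.03503×0.0778×4.45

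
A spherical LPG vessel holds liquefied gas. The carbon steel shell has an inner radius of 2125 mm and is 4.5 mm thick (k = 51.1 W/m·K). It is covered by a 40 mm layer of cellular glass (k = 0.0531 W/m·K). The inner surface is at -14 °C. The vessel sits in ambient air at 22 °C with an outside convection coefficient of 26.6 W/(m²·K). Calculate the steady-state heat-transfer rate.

Each spherical layer contributes R = (1/r_i − 1/r_o)/(4πk):
R_carbon steel shell = (1/2.125 − 1/2.1295)/(4π×51.1) = 1.549×10^-6 K/W
R_cellular glass = (1/2.1295 − 1/2.1695)/(4π×0.0531) = 0.01298 K/W
R_outer film = 1/(h·4πr_o²) = 1/(26.6×4π×2.1695²) = 6.356×10^-4 K/W
R_total = 0.01361 K/W
Q = ΔT/R_total = 36/0.01361

Q ≈ 2640 W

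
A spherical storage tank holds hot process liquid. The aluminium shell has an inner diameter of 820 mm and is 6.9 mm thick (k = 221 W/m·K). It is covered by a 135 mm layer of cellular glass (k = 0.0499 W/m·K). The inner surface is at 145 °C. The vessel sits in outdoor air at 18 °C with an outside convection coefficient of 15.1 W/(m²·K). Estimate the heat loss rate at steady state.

Radial (spherical) resistances in series:
R_aluminium shell = (1/0.41 − 1/0.4169)/(4π×221) = 1.454×10^-5 K/W
R_cellular glass = (1/0.4169 − 1/0.5519)/(4π×0.0499) = 0.9357 K/W
R_outer film = 1/(h·4πr_o²) = 1/(15.1×4π×0.5519²) = 0.0173 K/W
R_total = 0.953 K/W
Q = ΔT/R_total = 127/0.953

Q ≈ 133 W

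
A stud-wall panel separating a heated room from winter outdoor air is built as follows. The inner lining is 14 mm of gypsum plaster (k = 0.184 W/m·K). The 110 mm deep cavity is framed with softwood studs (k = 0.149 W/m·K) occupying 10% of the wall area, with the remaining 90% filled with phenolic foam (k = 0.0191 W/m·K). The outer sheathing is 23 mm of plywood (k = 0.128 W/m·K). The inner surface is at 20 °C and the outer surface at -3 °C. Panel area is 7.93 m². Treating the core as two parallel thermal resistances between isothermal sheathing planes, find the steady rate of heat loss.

Sheathing layers in series; stud and cavity paths in parallel between them.
R_inner = 0.014/(0.184×7.93) = 0.009595 K/W
R_stud  = 0.11/(0.149×0.1×7.93) = 0.931 K/W
R_cav   = 0.11/(0.0191×0.9×7.93) = 0.8069 K/W
1/R_core = 1/R_stud + 1/R_cav → R_core = 0.4323 K/W
R_outer = 0.023/(0.128×7.93) = 0.02266 K/W
R_total = 0.4645 K/W
Q = ΔT/R_total = 23/0.4645

Q ≈ 49.5 W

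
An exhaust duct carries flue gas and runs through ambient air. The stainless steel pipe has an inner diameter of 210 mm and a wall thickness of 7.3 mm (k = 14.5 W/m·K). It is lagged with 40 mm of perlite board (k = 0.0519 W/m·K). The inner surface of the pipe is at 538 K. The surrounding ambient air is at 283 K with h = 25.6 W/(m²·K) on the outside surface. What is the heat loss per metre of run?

Treating each annulus and film as a series resistance:
R_stainless steel pipe wall = ln(112.3/105)/(2π×14.5×1) = 7.377×10^-4 K/W
R_perlite board = ln(152.3/112.3)/(2π×0.0519×1) = 0.9343 K/W
R_outer film = 1/(h_o·2πr_oL) = 1/(25.6×2π×0.1523×1) = 0.04082 K/W
R_total = 0.9759 K/W
Q = ΔT/R_total = 255/0.9759

q′ ≈ 261 W/m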